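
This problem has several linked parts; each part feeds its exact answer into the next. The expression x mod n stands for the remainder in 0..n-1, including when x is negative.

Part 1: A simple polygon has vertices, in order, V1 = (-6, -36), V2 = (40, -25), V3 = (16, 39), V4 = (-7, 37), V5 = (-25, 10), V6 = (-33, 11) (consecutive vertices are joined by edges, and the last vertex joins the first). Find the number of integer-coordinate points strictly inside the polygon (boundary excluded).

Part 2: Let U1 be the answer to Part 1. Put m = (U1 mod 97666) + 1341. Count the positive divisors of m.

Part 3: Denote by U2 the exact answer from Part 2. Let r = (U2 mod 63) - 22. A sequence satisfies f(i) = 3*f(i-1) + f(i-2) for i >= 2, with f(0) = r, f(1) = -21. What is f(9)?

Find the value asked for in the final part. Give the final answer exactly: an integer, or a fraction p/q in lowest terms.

-350910

Part 1: cross terms: (-6*-25 - 40*-36)=1590, (40*39 - 16*-25)=1960, (16*37 - -7*39)=865, (-7*10 - -25*37)=855, (-25*11 - -33*10)=55, (-33*-36 - -6*11)=1254; twice the area = |6579| = 6579; area = 6579/2; boundary points = 1 + 8 + 1 + 9 + 1 + 1 = 21; strictly interior points = area - boundary/2 + 1 = 3280; answer 3280
Part 2: U1 = 3280; m = 4621; 4621 is prime, so its only divisors are 1 and 4621; count = 2; answer 2
Part 3: U2 = 2; r = -20; f(2) = 3*(-21) + 1*(-20) = -83; iterating: f(2)=-83, f(3)=-270, f(4)=-893, f(5)=-2949, f(6)=-9740, f(7)=-32169, f(8)=-106247, f(9)=-350910; answer -350910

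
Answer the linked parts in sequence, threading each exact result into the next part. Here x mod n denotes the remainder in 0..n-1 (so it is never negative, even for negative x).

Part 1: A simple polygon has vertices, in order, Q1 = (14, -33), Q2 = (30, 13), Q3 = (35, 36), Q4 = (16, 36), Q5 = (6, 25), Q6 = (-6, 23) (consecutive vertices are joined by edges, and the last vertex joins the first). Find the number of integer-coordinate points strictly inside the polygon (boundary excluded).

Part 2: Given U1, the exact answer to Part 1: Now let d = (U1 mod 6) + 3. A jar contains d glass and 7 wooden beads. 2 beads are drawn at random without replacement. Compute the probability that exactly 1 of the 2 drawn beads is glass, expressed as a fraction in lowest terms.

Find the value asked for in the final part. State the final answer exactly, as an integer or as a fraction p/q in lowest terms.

7/13

Part 1: cross terms: (14*13 - 30*-33)=1172, (30*36 - 35*13)=625, (35*36 - 16*36)=684, (16*25 - 6*36)=184, (6*23 - -6*25)=288, (-6*-33 - 14*23)=-124; twice the area = |2829| = 2829; area = 2829/2; boundary points = 2 + 1 + 19 + 1 + 2 + 4 = 29; strictly interior points = area - boundary/2 + 1 = 1401; answer 1401
Part 2: U1 = 1401; d = 6; total draws C(13,2) = 78; favorable C(6,1)*C(7,1) = 42; P = 7/13; answer 7/13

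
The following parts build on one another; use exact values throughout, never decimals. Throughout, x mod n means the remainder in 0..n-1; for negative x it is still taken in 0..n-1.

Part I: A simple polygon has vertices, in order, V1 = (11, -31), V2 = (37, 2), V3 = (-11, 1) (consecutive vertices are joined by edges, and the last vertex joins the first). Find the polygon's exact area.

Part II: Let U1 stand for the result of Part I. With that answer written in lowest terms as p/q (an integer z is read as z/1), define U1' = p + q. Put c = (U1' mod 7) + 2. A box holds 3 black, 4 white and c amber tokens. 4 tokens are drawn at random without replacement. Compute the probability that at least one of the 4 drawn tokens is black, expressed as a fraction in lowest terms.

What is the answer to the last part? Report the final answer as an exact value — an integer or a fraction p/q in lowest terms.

41/55

Part I: cross terms: (11*2 - 37*-31)=1169, (37*1 - -11*2)=59, (-11*-31 - 11*1)=330; twice the area = |1558| = 1558; area = 779; answer 779
Part II: U1 = 779; threaded value p + q = 780; c = 5; total draws C(12,4) = 495; complement C(9,4) = 126; favorable 495 - 126 = 369; P = 41/55; answer 41/55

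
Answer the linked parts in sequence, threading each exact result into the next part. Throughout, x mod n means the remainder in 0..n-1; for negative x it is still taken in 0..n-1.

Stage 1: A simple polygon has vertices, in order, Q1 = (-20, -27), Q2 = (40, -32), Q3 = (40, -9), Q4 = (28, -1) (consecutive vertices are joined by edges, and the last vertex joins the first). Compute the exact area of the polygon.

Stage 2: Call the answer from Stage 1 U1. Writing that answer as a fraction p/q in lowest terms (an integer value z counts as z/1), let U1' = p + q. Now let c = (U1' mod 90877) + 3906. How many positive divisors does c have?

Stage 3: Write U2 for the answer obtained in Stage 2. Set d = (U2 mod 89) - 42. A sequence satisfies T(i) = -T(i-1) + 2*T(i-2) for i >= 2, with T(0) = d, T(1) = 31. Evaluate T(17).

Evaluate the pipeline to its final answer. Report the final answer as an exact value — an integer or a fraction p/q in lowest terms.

Stage 1: cross terms: (-20*-32 - 40*-27)=1720, (40*-9 - 40*-32)=920, (40*-1 - 28*-9)=212, (28*-27 - -20*-1)=-776; twice the area = |2076| = 2076; area = 1038; answer 1038
Stage 2: U1 = 1038; threaded value p + q = 1039; c = 4945; 4945 = 5 * 23 * 43; number of divisors = (1+1) * (1+1) * (1+1) = 8; answer 8
Stage 3: U2 = 8; d = -34; T(2) = -1*(31) + 2*(-34) = -99; iterating: T(2)=-99, T(3)=161, T(4)=-359, T(5)=681, T(6)=-1399, T(7)=2761, T(8)=-5559, T(9)=11081, T(10)=-22199, T(11)=44361, T(12)=-88759, T(13)=177481, T(14)=-354999, T(15)=709961, T(16)=-1419959, T(17)=2839881; answer 2839881

2839881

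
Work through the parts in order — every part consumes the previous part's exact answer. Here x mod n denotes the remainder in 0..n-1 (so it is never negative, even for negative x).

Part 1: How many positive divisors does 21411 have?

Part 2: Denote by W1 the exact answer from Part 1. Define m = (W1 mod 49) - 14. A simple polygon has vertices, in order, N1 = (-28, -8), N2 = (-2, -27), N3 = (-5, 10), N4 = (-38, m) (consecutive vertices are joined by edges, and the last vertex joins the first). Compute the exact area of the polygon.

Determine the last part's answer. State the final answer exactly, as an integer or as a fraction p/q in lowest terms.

Part 1: 21411 = 3^3 * 13 * 61; number of divisors = (3+1) * (1+1) * (1+1) = 16; answer 16
Part 2: W1 = 16; m = 2; cross terms: (-28*-27 - -2*-8)=740, (-2*10 - -5*-27)=-155, (-5*2 - -38*10)=370, (-38*-8 - -28*2)=360; twice the area = |1315| = 1315; area = 1315/2; answer 1315/2

1315/2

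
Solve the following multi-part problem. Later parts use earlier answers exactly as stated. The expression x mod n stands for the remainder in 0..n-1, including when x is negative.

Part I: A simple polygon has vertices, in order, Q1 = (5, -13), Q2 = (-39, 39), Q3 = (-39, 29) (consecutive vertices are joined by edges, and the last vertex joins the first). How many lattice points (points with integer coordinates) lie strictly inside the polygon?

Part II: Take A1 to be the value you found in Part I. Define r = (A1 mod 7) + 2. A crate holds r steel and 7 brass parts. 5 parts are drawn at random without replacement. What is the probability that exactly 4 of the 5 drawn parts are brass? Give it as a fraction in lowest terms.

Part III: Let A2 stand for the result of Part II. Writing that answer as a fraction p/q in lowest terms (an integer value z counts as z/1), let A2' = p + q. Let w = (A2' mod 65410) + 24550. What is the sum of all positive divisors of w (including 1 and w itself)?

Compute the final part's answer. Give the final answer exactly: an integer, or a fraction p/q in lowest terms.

28800

Part I: cross terms: (5*39 - -39*-13)=-312, (-39*29 - -39*39)=390, (-39*-13 - 5*29)=362; twice the area = |440| = 440; area = 220; boundary points = 4 + 10 + 2 = 16; strictly interior points = area - boundary/2 + 1 = 213; answer 213
Part II: A1 = 213; r = 5; total draws C(12,5) = 792; favorable C(7,4)*C(5,1) = 175; P = 175/792; answer 175/792
Part III: A2 = 175/792; threaded value p + q = 967; w = 25517; 25517 = 17 * 19 * 79; sigma = (1 + 17) * (1 + 19) * (1 + 79) = 18 * 20 * 80 = 28800; answer 28800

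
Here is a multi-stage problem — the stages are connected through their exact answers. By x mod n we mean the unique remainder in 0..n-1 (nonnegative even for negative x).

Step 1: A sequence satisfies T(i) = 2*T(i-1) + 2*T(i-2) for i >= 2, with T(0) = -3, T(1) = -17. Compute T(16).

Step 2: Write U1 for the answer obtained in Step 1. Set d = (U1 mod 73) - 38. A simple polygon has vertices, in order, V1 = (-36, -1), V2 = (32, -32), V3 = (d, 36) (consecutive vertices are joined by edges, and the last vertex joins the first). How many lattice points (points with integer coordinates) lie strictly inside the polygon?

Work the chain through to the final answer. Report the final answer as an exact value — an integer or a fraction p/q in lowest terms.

Step 1: T(2) = 2*(-17) + 2*(-3) = -40; iterating: T(2)=-40, T(3)=-114, T(4)=-308, T(5)=-844, T(6)=-2304, T(7)=-6296, T(8)=-17200, T(9)=-46992, T(10)=-128384, T(11)=-350752, T(12)=-958272, T(13)=-2618048, T(14)=-7152640, T(15)=-19541376, T(16)=-53388032; answer -53388032
Step 2: U1 = -53388032; d = -31; cross terms: (-36*-32 - 32*-1)=1184, (32*36 - -31*-32)=160, (-31*-1 - -36*36)=1327; twice the area = |2671| = 2671; area = 2671/2; boundary points = 1 + 1 + 1 = 3; strictly interior points = area - boundary/2 + 1 = 1335; answer 1335

1335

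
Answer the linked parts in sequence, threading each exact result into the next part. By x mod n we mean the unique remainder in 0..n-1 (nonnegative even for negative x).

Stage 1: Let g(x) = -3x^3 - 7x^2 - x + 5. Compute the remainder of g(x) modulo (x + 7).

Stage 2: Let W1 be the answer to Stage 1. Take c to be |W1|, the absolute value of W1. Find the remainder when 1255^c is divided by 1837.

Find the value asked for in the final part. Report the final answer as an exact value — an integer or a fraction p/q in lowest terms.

1695

Stage 1: remainder = value at the root: -3*(-7)^3 - 7*(-7)^2 - 1*(-7)^1 + 5 = (1029) + (-343) + (7) + (5) = 698; answer 698
Stage 2: W1 = 698; c = 698; squarings mod 1837: 1255^1=1255, 1255^2=716, 1255^4=133, 1255^8=1156, 1255^16=837, 1255^32=672, 1255^64=1519, 1255^128=89, 1255^256=573, 1255^512=1343; 1255^698 = 1255^2 * 1255^8 * 1255^16 * 1255^32 * 1255^128 * 1255^512 = 1695 (mod 1837); answer 1695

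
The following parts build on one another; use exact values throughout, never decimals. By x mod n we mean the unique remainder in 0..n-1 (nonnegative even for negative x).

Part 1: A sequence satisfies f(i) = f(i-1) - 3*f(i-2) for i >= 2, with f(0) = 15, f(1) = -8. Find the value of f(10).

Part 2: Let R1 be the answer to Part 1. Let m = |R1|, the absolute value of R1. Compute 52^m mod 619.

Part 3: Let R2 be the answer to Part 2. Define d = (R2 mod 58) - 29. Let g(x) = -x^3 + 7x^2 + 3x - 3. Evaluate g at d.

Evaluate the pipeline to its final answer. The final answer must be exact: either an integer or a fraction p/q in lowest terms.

Part 1: f(2) = 1*(-8) - 3*(15) = -53; iterating: f(2)=-53, f(3)=-29, f(4)=130, f(5)=217, f(6)=-173, f(7)=-824, f(8)=-305, f(9)=2167, f(10)=3082; answer 3082
Part 2: R1 = 3082; m = 3082; squarings mod 619: 52^1=52, 52^2=228, 52^4=607, 52^8=144, 52^16=309, 52^32=155, 52^64=503, 52^128=457, 52^256=246, 52^512=473, 52^1024=270, 52^2048=477; 52^3082 = 52^2 * 52^8 * 52^1024 * 52^2048 = 331 (mod 619); answer 331
Part 3: R2 = 331; d = 12; -1*(12)^3 + 7*(12)^2 + 3*(12)^1 - 3 = (-1728) + (1008) + (36) + (-3) = -687; answer -687

-687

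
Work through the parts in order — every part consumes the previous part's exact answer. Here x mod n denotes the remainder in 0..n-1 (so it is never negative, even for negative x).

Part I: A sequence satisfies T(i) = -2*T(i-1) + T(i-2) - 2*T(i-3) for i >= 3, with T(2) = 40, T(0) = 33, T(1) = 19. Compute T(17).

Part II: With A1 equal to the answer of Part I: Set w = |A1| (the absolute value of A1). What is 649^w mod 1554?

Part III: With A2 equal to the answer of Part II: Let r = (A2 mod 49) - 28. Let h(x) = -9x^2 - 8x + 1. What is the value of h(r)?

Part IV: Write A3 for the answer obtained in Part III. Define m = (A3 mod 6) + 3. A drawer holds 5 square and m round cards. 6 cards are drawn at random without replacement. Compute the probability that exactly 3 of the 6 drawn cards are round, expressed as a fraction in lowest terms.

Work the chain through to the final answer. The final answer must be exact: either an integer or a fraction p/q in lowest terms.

5/14

Part I: T(3) = -2*(40) + 1*(19) - 2*(33) = -127; iterating: T(3)=-127, T(4)=256, T(5)=-719, T(6)=1948, T(7)=-5127, T(8)=13640, T(9)=-36303, T(10)=96500, T(11)=-256583, T(12)=682272, T(13)=-1814127, T(14)=4823692, T(15)=-12826055, T(16)=34104056, T(17)=-90681551; answer -90681551
Part II: A1 = -90681551; w = 90681551; squarings mod 1554: 649^1=649, 649^2=67, 649^4=1381, 649^8=403, 649^16=793, 649^32=1033, 649^64=1045, 649^128=1117, 649^256=1381, 649^512=403, 649^1024=793, 649^2048=1033, 649^4096=1045, 649^8192=1117, 649^16384=1381, 649^32768=403, 649^65536=793, 649^131072=1033, 649^262144=1045, 649^524288=1117, 649^1048576=1381, 649^2097152=403, 649^4194304=793, 649^8388608=1033, 649^16777216=1045, 649^33554432=1117, 649^67108864=1381; 649^90681551 = 649^1 * 649^2 * 649^4 * 649^8 * 649^64 * 649^128 * 649^4096 * 649^8192 * 649^32768 * 649^65536 * 649^131072 * 649^262144 * 649^2097152 * 649^4194304 * 649^16777216 * 649^67108864 = 1123 (mod 1554); answer 1123
Part III: A2 = 1123; r = 17; -9*(17)^2 - 8*(17)^1 + 1 = (-2601) + (-136) + (1) = -2736; answer -2736
Part IV: A3 = -2736; m = 3; total draws C(8,6) = 28; favorable C(3,3)*C(5,3) = 10; P = 5/14; answer 5/14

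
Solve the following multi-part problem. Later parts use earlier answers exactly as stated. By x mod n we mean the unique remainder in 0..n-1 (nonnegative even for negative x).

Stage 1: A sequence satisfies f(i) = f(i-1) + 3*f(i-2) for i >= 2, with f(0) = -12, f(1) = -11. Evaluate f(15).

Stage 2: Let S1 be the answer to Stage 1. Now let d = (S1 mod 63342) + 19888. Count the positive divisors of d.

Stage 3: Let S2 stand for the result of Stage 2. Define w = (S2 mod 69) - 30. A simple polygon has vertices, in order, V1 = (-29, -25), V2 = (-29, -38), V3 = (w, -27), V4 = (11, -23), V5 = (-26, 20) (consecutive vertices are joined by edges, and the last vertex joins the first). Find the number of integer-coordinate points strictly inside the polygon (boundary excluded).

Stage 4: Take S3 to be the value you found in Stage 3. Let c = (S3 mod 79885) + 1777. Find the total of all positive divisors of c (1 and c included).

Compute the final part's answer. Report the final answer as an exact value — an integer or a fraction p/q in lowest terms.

Stage 1: f(2) = 1*(-11) + 3*(-12) = -47; iterating: f(2)=-47, f(3)=-80, f(4)=-221, f(5)=-461, f(6)=-1124, f(7)=-2507, f(8)=-5879, f(9)=-13400, f(10)=-31037, f(11)=-71237, f(12)=-164348, f(13)=-378059, f(14)=-871103, f(15)=-2005280; answer -2005280
Stage 2: S1 = -2005280; d = 41552; 41552 = 2^4 * 7^2 * 53; number of divisors = (4+1) * (2+1) * (1+1) = 30; answer 30
Stage 3: S2 = 30; w = 0; cross terms: (-29*-38 - -29*-25)=377, (-29*-27 - 0*-38)=783, (0*-23 - 11*-27)=297, (11*20 - -26*-23)=-378, (-26*-25 - -29*20)=1230; twice the area = |2309| = 2309; area = 2309/2; boundary points = 13 + 1 + 1 + 1 + 3 = 19; strictly interior points = area - boundary/2 + 1 = 1146; answer 1146
Stage 4: S3 = 1146; c = 2923; 2923 = 37 * 79; sigma = (1 + 37) * (1 + 79) = 38 * 80 = 3040; answer 3040

3040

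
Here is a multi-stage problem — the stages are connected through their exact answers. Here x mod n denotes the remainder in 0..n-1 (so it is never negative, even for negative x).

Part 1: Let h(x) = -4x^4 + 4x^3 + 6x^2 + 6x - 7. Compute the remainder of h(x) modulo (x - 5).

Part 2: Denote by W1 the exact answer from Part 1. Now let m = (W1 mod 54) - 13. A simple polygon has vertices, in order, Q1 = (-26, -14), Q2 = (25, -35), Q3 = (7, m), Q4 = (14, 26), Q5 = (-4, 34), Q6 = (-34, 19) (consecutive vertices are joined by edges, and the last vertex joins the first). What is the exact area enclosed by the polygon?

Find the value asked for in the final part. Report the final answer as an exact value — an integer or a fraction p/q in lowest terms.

4273/2

Part 1: remainder = value at the root: -4*(5)^4 + 4*(5)^3 + 6*(5)^2 + 6*(5)^1 - 7 = (-2500) + (500) + (150) + (30) + (-7) = -1827; answer -1827
Part 2: W1 = -1827; m = -4; cross terms: (-26*-35 - 25*-14)=1260, (25*-4 - 7*-35)=145, (7*26 - 14*-4)=238, (14*34 - -4*26)=580, (-4*19 - -34*34)=1080, (-34*-14 - -26*19)=970; twice the area = |4273| = 4273; area = 4273/2; answer 4273/2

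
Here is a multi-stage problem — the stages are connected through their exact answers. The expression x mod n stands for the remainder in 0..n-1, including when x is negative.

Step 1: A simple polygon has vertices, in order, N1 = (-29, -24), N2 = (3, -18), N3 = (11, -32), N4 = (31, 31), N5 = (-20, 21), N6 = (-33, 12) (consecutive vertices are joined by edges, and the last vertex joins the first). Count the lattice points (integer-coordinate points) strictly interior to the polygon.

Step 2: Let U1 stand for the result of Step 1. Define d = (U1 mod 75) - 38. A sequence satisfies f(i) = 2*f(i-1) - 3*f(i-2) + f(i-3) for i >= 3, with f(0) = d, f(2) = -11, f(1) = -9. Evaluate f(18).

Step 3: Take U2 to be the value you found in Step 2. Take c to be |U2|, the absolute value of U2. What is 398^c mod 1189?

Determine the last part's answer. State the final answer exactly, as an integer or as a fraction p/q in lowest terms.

Step 1: cross terms: (-29*-18 - 3*-24)=594, (3*-32 - 11*-18)=102, (11*31 - 31*-32)=1333, (31*21 - -20*31)=1271, (-20*12 - -33*21)=453, (-33*-24 - -29*12)=1140; twice the area = |4893| = 4893; area = 4893/2; boundary points = 2 + 2 + 1 + 1 + 1 + 4 = 11; strictly interior points = area - boundary/2 + 1 = 2442; answer 2442
Step 2: U1 = 2442; d = 4; f(3) = 2*(-11) - 3*(-9) + 1*(4) = 9; iterating: f(3)=9, f(4)=42, f(5)=46, f(6)=-25, f(7)=-146, f(8)=-171, f(9)=71, f(10)=509, f(11)=634, f(12)=-188, f(13)=-1769, f(14)=-2340, f(15)=439, f(16)=6129, f(17)=8601, f(18)=-746; answer -746
Step 3: U2 = -746; c = 746; squarings mod 1189: 398^1=398, 398^2=267, 398^4=1138, 398^8=223, 398^16=980, 398^32=877, 398^64=1035, 398^128=1125, 398^256=529, 398^512=426; 398^746 = 398^2 * 398^8 * 398^32 * 398^64 * 398^128 * 398^512 = 1153 (mod 1189); answer 1153

1153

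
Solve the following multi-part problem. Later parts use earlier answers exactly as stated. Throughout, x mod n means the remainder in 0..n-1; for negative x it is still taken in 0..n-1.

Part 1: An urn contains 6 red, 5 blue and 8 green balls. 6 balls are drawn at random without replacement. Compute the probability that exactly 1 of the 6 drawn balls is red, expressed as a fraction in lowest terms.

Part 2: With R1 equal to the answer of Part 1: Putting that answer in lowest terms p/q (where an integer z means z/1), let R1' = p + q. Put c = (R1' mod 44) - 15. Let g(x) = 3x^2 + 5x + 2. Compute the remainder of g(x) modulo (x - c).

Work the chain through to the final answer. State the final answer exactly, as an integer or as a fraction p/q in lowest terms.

520

Part 1: total draws C(19,6) = 27132; favorable C(6,1)*C(13,5) = 7722; P = 1287/4522; answer 1287/4522
Part 2: R1 = 1287/4522; threaded value p + q = 5809; c = -14; remainder = value at the root: 3*(-14)^2 + 5*(-14)^1 + 2 = (588) + (-70) + (2) = 520; answer 520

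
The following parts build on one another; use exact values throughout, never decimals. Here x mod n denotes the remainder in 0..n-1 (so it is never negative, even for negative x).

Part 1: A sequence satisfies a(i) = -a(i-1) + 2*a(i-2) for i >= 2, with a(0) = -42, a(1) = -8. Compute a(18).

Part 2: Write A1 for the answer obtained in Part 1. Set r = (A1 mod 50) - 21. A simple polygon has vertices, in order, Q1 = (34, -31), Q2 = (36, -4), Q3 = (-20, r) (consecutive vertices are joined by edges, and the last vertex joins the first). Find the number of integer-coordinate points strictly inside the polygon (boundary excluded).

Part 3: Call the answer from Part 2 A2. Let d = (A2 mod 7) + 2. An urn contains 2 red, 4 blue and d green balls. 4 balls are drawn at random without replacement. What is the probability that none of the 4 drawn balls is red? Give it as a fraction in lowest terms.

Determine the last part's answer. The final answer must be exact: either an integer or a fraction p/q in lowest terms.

3/14

Part 1: a(2) = -1*(-8) + 2*(-42) = -76; iterating: a(2)=-76, a(3)=60, a(4)=-212, a(5)=332, a(6)=-756, a(7)=1420, a(8)=-2932, a(9)=5772, a(10)=-11636, a(11)=23180, a(12)=-46452, a(13)=92812, a(14)=-185716, a(15)=371340, a(16)=-742772, a(17)=1485452, a(18)=-2970996; answer -2970996
Part 2: A1 = -2970996; r = -17; cross terms: (34*-4 - 36*-31)=980, (36*-17 - -20*-4)=-692, (-20*-31 - 34*-17)=1198; twice the area = |1486| = 1486; area = 743; boundary points = 1 + 1 + 2 = 4; strictly interior points = area - boundary/2 + 1 = 742; answer 742
Part 3: A2 = 742; d = 2; total draws C(8,4) = 70; favorable C(6,4) = 15; P = 3/14; answer 3/14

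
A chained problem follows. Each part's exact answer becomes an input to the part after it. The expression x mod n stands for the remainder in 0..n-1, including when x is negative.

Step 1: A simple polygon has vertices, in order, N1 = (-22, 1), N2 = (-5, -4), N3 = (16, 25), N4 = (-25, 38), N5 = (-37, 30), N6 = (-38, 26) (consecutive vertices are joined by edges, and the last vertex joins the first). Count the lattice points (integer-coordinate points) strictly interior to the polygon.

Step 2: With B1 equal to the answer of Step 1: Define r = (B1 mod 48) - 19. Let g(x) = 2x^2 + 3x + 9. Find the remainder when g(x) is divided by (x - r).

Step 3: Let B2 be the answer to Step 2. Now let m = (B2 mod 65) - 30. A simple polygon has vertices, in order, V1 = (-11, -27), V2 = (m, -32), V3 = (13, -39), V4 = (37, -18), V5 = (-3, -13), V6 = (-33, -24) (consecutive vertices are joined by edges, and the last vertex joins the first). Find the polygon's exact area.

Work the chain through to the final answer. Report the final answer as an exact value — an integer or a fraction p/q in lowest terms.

970

Step 1: cross terms: (-22*-4 - -5*1)=93, (-5*25 - 16*-4)=-61, (16*38 - -25*25)=1233, (-25*30 - -37*38)=656, (-37*26 - -38*30)=178, (-38*1 - -22*26)=534; twice the area = |2633| = 2633; area = 2633/2; boundary points = 1 + 1 + 1 + 4 + 1 + 1 = 9; strictly interior points = area - boundary/2 + 1 = 1313; answer 1313
Step 2: B1 = 1313; r = -2; remainder = value at the root: 2*(-2)^2 + 3*(-2)^1 + 9 = (8) + (-6) + (9) = 11; answer 11
Step 3: B2 = 11; m = -19; cross terms: (-11*-32 - -19*-27)=-161, (-19*-39 - 13*-32)=1157, (13*-18 - 37*-39)=1209, (37*-13 - -3*-18)=-535, (-3*-24 - -33*-13)=-357, (-33*-27 - -11*-24)=627; twice the area = |1940| = 1940; area = 970; answer 970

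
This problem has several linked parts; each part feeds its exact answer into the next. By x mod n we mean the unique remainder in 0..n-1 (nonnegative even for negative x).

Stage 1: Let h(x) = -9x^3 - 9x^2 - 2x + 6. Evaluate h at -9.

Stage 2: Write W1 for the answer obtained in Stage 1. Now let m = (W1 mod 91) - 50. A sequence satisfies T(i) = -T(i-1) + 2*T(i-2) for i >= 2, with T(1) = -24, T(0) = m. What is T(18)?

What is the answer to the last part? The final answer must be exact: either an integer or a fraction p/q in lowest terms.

524268

Stage 1: -9*(-9)^3 - 9*(-9)^2 - 2*(-9)^1 + 6 = (6561) + (-729) + (18) + (6) = 5856; answer 5856
Stage 2: W1 = 5856; m = -18; T(2) = -1*(-24) + 2*(-18) = -12; iterating: T(2)=-12, T(3)=-36, T(4)=12, T(5)=-84, T(6)=108, T(7)=-276, T(8)=492, T(9)=-1044, T(10)=2028, T(11)=-4116, T(12)=8172, T(13)=-16404, T(14)=32748, T(15)=-65556, T(16)=131052, T(17)=-262164, T(18)=524268; answer 524268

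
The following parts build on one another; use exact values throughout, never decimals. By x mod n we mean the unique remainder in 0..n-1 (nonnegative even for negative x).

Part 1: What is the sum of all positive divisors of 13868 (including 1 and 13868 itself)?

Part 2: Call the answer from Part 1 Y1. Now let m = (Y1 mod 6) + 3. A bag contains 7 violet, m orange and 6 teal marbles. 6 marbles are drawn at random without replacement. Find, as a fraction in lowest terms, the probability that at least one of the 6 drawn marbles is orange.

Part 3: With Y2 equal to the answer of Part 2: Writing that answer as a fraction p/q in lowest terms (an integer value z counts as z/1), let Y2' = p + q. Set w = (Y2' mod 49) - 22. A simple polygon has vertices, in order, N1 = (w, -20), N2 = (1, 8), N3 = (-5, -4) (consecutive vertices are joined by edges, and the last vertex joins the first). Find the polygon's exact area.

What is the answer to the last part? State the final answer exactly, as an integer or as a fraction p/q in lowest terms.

Part 1: 13868 = 2^2 * 3467; sigma = (1 + 2 + 4) * (1 + 3467) = 7 * 3468 = 24276; answer 24276
Part 2: Y1 = 24276; m = 3; total draws C(16,6) = 8008; complement C(13,6) = 1716; favorable 8008 - 1716 = 6292; P = 11/14; answer 11/14
Part 3: Y2 = 11/14; threaded value p + q = 25; w = 3; cross terms: (3*8 - 1*-20)=44, (1*-4 - -5*8)=36, (-5*-20 - 3*-4)=112; twice the area = |192| = 192; area = 96; answer 96

96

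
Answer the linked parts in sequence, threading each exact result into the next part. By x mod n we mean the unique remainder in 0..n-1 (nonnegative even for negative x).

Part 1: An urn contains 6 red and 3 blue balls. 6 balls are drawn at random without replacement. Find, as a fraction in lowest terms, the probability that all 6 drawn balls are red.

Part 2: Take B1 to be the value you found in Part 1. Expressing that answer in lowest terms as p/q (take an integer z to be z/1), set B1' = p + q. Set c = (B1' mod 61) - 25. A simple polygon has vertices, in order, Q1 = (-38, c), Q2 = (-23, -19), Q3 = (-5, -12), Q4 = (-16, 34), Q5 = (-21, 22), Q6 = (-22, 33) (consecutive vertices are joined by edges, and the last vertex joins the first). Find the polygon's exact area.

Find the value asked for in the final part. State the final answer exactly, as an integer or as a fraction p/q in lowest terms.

Part 1: total draws C(9,6) = 84; favorable C(6,6) = 1; P = 1/84; answer 1/84
Part 2: B1 = 1/84; threaded value p + q = 85; c = -1; cross terms: (-38*-19 - -23*-1)=699, (-23*-12 - -5*-19)=181, (-5*34 - -16*-12)=-362, (-16*22 - -21*34)=362, (-21*33 - -22*22)=-209, (-22*-1 - -38*33)=1276; twice the area = |1947| = 1947; area = 1947/2; answer 1947/2

1947/2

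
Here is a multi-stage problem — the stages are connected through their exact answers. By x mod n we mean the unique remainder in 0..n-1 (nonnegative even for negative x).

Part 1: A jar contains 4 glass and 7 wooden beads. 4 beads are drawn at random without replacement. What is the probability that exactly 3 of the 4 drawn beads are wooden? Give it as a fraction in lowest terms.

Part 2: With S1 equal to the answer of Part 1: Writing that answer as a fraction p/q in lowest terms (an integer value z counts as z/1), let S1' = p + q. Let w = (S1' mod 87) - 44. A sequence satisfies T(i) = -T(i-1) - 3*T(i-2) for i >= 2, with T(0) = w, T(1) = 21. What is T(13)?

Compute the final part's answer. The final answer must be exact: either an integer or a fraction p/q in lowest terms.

-11139

Part 1: total draws C(11,4) = 330; favorable C(7,3)*C(4,1) = 140; P = 14/33; answer 14/33
Part 2: S1 = 14/33; threaded value p + q = 47; w = 3; T(2) = -1*(21) - 3*(3) = -30; iterating: T(2)=-30, T(3)=-33, T(4)=123, T(5)=-24, T(6)=-345, T(7)=417, T(8)=618, T(9)=-1869, T(10)=15, T(11)=5592, T(12)=-5637, T(13)=-11139; answer -11139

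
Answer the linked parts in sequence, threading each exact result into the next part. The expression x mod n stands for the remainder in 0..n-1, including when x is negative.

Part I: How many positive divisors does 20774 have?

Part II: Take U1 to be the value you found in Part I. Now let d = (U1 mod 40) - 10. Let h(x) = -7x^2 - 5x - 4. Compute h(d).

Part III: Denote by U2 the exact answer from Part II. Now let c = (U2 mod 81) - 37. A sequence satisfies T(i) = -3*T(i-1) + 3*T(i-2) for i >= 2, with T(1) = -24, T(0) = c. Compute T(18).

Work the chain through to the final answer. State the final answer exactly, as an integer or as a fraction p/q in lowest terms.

141693881985

Part I: 20774 = 2 * 13 * 17 * 47; number of divisors = (1+1) * (1+1) * (1+1) * (1+1) = 16; answer 16
Part II: U1 = 16; d = 6; -7*(6)^2 - 5*(6)^1 - 4 = (-252) + (-30) + (-4) = -286; answer -286
Part III: U2 = -286; c = 1; T(2) = -3*(-24) + 3*(1) = 75; iterating: T(2)=75, T(3)=-297, T(4)=1116, T(5)=-4239, T(6)=16065, T(7)=-60912, T(8)=230931, T(9)=-875529, T(10)=3319380, T(11)=-12584727, T(12)=47712321, T(13)=-180891144, T(14)=685810395, T(15)=-2600104617, T(16)=9857745036, T(17)=-37373548959, T(18)=141693881985; answer 141693881985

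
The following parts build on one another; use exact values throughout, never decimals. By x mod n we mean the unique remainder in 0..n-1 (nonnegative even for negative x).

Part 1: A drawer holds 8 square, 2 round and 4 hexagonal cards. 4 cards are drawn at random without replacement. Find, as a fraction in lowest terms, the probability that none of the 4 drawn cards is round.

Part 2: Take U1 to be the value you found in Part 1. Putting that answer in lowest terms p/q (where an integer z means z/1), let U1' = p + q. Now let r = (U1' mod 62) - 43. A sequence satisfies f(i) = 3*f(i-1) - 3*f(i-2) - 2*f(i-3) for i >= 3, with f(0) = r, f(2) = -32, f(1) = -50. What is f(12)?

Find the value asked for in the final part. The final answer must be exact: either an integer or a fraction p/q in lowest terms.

-61948

Part 1: total draws C(14,4) = 1001; favorable C(12,4) = 495; P = 45/91; answer 45/91
Part 2: U1 = 45/91; threaded value p + q = 136; r = -31; f(3) = 3*(-32) - 3*(-50) - 2*(-31) = 116; iterating: f(3)=116, f(4)=544, f(5)=1348, f(6)=2180, f(7)=1408, f(8)=-5012, f(9)=-23620, f(10)=-58640, f(11)=-95036, f(12)=-61948; answer -61948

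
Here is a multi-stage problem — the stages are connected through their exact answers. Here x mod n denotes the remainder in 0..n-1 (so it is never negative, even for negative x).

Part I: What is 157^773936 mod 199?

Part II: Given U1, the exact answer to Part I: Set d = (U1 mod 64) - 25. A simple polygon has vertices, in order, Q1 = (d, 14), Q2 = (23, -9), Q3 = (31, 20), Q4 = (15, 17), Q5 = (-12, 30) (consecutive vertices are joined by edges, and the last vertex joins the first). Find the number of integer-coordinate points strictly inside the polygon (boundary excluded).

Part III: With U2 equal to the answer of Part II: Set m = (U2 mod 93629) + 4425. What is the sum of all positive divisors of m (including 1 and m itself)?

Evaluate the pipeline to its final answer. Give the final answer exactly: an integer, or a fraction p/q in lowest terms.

9044

Part I: squarings mod 199: 157^1=157, 157^2=172, 157^4=132, 157^8=111, 157^16=182, 157^32=90, 157^64=140, 157^128=98, 157^256=52, 157^512=117, 157^1024=157, 157^2048=172, 157^4096=132, 157^8192=111, 157^16384=182, 157^32768=90, 157^65536=140, 157^131072=98, 157^262144=52, 157^524288=117; 157^773936 = 157^16 * 157^32 * 157^256 * 157^512 * 157^1024 * 157^2048 * 157^16384 * 157^32768 * 157^65536 * 157^131072 * 157^524288 = 144 (mod 199); answer 144
Part II: U1 = 144; d = -9; cross terms: (-9*-9 - 23*14)=-241, (23*20 - 31*-9)=739, (31*17 - 15*20)=227, (15*30 - -12*17)=654, (-12*14 - -9*30)=102; twice the area = |1481| = 1481; area = 1481/2; boundary points = 1 + 1 + 1 + 1 + 1 = 5; strictly interior points = area - boundary/2 + 1 = 739; answer 739
Part III: U2 = 739; m = 5164; 5164 = 2^2 * 1291; sigma = (1 + 2 + 4) * (1 + 1291) = 7 * 1292 = 9044; answer 9044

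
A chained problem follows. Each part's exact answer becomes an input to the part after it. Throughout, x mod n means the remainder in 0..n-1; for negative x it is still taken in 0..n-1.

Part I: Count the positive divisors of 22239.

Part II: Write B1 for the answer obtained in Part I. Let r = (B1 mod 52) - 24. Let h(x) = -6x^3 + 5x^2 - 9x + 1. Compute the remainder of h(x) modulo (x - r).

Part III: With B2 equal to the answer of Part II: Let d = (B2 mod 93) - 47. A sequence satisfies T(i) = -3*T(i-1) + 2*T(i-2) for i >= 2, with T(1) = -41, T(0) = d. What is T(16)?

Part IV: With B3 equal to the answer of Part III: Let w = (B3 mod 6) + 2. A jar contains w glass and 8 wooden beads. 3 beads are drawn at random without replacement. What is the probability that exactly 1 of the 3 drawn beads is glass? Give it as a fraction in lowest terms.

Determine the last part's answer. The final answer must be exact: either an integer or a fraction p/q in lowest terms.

28/65

Part I: 22239 = 3^2 * 7 * 353; number of divisors = (2+1) * (1+1) * (1+1) = 12; answer 12
Part II: B1 = 12; r = -12; remainder = value at the root: -6*(-12)^3 + 5*(-12)^2 - 9*(-12)^1 + 1 = (10368) + (720) + (108) + (1) = 11197; answer 11197
Part III: B2 = 11197; d = -10; T(2) = -3*(-41) + 2*(-10) = 103; iterating: T(2)=103, T(3)=-391, T(4)=1379, T(5)=-4919, T(6)=17515, T(7)=-62383, T(8)=222179, T(9)=-791303, T(10)=2818267, T(11)=-10037407, T(12)=35748755, T(13)=-127321079, T(14)=453460747, T(15)=-1615024399, T(16)=5751994691; answer 5751994691
Part IV: B3 = 5751994691; w = 7; total draws C(15,3) = 455; favorable C(7,1)*C(8,2) = 196; P = 28/65; answer 28/65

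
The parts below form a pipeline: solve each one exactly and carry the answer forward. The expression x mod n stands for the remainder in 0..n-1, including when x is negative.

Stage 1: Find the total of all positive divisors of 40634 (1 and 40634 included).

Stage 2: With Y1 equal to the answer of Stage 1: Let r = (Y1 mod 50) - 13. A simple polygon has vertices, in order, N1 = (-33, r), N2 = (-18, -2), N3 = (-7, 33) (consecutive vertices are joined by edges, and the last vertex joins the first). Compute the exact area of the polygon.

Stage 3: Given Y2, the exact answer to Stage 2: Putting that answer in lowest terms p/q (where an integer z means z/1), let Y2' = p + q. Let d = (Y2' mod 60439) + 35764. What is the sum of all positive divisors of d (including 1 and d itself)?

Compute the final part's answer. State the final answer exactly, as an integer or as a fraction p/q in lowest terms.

37044

Stage 1: 40634 = 2 * 11 * 1847; sigma = (1 + 2) * (1 + 11) * (1 + 1847) = 3 * 12 * 1848 = 66528; answer 66528
Stage 2: Y1 = 66528; r = 15; cross terms: (-33*-2 - -18*15)=336, (-18*33 - -7*-2)=-608, (-7*15 - -33*33)=984; twice the area = |712| = 712; area = 356; answer 356
Stage 3: Y2 = 356; threaded value p + q = 357; d = 36121; 36121 = 41 * 881; sigma = (1 + 41) * (1 + 881) = 42 * 882 = 37044; answer 37044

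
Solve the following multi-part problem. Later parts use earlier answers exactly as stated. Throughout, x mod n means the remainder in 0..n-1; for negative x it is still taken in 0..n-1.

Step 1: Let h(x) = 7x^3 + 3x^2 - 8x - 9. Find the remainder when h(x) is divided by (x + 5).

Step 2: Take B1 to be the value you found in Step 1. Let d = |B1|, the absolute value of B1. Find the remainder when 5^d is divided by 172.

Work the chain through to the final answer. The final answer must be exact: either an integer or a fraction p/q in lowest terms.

33

Step 1: remainder = value at the root: 7*(-5)^3 + 3*(-5)^2 - 8*(-5)^1 - 9 = (-875) + (75) + (40) + (-9) = -769; answer -769
Step 2: B1 = -769; d = 769; squarings mod 172: 5^1=5, 5^2=25, 5^4=109, 5^8=13, 5^16=169, 5^32=9, 5^64=81, 5^128=25, 5^256=109, 5^512=13; 5^769 = 5^1 * 5^256 * 5^512 = 33 (mod 172); answer 33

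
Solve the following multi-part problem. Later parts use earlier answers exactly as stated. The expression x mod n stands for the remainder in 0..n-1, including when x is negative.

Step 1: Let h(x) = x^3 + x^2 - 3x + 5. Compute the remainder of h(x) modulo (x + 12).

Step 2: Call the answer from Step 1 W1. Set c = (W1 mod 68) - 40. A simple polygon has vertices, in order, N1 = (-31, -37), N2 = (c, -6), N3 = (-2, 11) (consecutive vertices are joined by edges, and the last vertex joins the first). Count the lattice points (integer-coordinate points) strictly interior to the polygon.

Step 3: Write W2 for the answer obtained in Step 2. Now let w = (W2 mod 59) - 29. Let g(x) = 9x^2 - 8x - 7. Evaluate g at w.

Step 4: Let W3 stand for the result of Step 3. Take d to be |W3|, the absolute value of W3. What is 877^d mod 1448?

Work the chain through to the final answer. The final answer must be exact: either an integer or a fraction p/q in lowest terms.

821

Step 1: remainder = value at the root: 1*(-12)^3 + 1*(-12)^2 - 3*(-12)^1 + 5 = (-1728) + (144) + (36) + (5) = -1543; answer -1543
Step 2: W1 = -1543; c = -19; cross terms: (-31*-6 - -19*-37)=-517, (-19*11 - -2*-6)=-221, (-2*-37 - -31*11)=415; twice the area = |-323| = 323; area = 323/2; boundary points = 1 + 17 + 1 = 19; strictly interior points = area - boundary/2 + 1 = 153; answer 153
Step 3: W2 = 153; w = 6; 9*(6)^2 - 8*(6)^1 - 7 = (324) + (-48) + (-7) = 269; answer 269
Step 4: W3 = 269; d = 269; squarings mod 1448: 877^1=877, 877^2=241, 877^4=161, 877^8=1305, 877^16=177, 877^32=921, 877^64=1161, 877^128=1281, 877^256=377; 877^269 = 877^1 * 877^4 * 877^8 * 877^256 = 821 (mod 1448); answer 821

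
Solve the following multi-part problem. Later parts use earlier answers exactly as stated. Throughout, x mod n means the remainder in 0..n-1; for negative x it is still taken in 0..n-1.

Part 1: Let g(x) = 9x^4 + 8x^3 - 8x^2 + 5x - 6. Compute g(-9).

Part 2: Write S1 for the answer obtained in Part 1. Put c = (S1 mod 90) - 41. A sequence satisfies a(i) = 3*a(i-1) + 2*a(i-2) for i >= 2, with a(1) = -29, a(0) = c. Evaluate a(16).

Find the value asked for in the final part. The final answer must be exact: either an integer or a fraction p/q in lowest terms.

-4075163393

Part 1: 9*(-9)^4 + 8*(-9)^3 - 8*(-9)^2 + 5*(-9)^1 - 6 = (59049) + (-5832) + (-648) + (-45) + (-6) = 52518; answer 52518
Part 2: S1 = 52518; c = 7; a(2) = 3*(-29) + 2*(7) = -73; iterating: a(2)=-73, a(3)=-277, a(4)=-977, a(5)=-3485, a(6)=-12409, a(7)=-44197, a(8)=-157409, a(9)=-560621, a(10)=-1996681, a(11)=-7111285, a(12)=-25327217, a(13)=-90204221, a(14)=-321267097, a(15)=-1144209733, a(16)=-4075163393; answer -4075163393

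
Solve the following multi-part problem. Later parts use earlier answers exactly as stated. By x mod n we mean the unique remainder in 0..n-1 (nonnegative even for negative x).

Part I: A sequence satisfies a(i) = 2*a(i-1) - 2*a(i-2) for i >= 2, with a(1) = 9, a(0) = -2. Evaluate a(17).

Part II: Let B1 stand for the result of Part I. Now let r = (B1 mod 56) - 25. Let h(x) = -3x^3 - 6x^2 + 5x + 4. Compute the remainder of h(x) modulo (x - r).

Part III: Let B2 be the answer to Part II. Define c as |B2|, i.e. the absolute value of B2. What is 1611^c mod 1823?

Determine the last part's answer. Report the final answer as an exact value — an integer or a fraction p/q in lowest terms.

Part I: a(2) = 2*(9) - 2*(-2) = 22; iterating: a(2)=22, a(3)=26, a(4)=8, a(5)=-36, a(6)=-88, a(7)=-104, a(8)=-32, a(9)=144, a(10)=352, a(11)=416, a(12)=128, a(13)=-576, a(14)=-1408, a(15)=-1664, a(16)=-512, a(17)=2304; answer 2304
Part II: B1 = 2304; r = -17; remainder = value at the root: -3*(-17)^3 - 6*(-17)^2 + 5*(-17)^1 + 4 = (14739) + (-1734) + (-85) + (4) = 12924; answer 12924
Part III: B2 = 12924; c = 12924; squarings mod 1823: 1611^1=1611, 1611^2=1192, 1611^4=747, 1611^8=171, 1611^16=73, 1611^32=1683, 1611^64=1370, 1611^128=1033, 1611^256=634, 1611^512=896, 1611^1024=696, 1611^2048=1321, 1611^4096=430, 1611^8192=777; 1611^12924 = 1611^4 * 1611^8 * 1611^16 * 1611^32 * 1611^64 * 1611^512 * 1611^4096 * 1611^8192 = 1433 (mod 1823); answer 1433

1433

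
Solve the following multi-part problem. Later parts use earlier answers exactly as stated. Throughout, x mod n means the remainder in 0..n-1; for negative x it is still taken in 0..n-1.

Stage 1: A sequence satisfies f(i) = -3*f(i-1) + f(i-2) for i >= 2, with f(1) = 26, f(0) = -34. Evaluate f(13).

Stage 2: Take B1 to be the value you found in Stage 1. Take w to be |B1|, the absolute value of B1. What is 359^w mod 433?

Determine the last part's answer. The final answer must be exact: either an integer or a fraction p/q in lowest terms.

137

Stage 1: f(2) = -3*(26) + 1*(-34) = -112; iterating: f(2)=-112, f(3)=362, f(4)=-1198, f(5)=3956, f(6)=-13066, f(7)=43154, f(8)=-142528, f(9)=470738, f(10)=-1554742, f(11)=5134964, f(12)=-16959634, f(13)=56013866; answer 56013866
Stage 2: B1 = 56013866; w = 56013866; squarings mod 433: 359^1=359, 359^2=280, 359^4=27, 359^8=296, 359^16=150, 359^32=417, 359^64=256, 359^128=153, 359^256=27, 359^512=296, 359^1024=150, 359^2048=417, 359^4096=256, 359^8192=153, 359^16384=27, 359^32768=296, 359^65536=150, 359^131072=417, 359^262144=256, 359^524288=153, 359^1048576=27, 359^2097152=296, 359^4194304=150, 359^8388608=417, 359^16777216=256, 359^33554432=153; 359^56013866 = 359^2 * 359^8 * 359^32 * 359^1024 * 359^4096 * 359^8192 * 359^32768 * 359^131072 * 359^262144 * 359^1048576 * 359^4194304 * 359^16777216 * 359^33554432 = 137 (mod 433); answer 137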